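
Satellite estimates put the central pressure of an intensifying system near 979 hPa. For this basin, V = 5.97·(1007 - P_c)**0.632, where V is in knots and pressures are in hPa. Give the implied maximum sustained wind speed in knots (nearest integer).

49 kt

ΔP = 1007 − 979 = 28 hPa.
28^0.632 ≈ 8.215.
V ≈ 5.97 × 8.215 ≈ 49.0 kt.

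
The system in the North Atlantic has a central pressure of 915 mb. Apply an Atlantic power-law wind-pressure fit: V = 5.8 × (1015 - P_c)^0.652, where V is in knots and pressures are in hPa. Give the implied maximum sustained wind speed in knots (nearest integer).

ΔP = 1015 − 915 = 100 mb.
100^0.652 ≈ 20.137.
V ≈ 5.8 × 20.137 ≈ 116.8 kt.

117 kt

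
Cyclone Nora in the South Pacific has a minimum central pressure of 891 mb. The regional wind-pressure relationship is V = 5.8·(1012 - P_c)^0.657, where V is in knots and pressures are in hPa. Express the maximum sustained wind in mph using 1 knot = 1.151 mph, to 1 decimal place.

ΔP = 1012 − 891 = 121 mb.
V ≈ 5.8 × 121^0.657 = 5.8 × 23.356 ≈ 135.462 kt.
135.462 × 1.151 ≈ 155.92 mph → 155.9 mph.

155.9 mph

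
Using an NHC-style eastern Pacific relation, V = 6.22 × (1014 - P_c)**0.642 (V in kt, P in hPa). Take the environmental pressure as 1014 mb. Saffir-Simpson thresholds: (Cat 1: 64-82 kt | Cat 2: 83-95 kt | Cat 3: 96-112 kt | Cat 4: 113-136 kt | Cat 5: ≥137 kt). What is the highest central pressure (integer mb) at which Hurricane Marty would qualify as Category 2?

957 mb

Category 2 begins at V = 83 kt.
Required ΔP = (83/6.22)^(1/0.642) = 13.344^1.558 ≈ 56.60 mb.
P_c ≤ 1014 − 56.60 = 957.40, so the highest integer P_c is 957 mb.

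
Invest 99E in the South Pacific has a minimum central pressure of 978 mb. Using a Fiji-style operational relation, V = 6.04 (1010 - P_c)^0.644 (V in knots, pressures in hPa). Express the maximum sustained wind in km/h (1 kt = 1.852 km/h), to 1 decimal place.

104.2 km/h

ΔP = 1010 − 978 = 32 mb.
V ≈ 6.04 × 32^0.644 = 6.04 × 9.318 ≈ 56.280 kt.
56.280 × 1.852 ≈ 104.23 km/h → 104.2 km/h.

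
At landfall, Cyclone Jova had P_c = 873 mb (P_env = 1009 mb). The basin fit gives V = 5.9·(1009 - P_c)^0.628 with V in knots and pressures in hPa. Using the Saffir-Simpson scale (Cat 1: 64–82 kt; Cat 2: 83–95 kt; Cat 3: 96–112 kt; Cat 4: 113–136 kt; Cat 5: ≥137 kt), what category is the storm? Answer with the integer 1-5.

ΔP = 1009 − 873 = 136 mb.
V ≈ 5.9 × 136^0.628 = 5.9 × 21.87 ≈ 129 kt.
129 kt falls in the Category 4 band.

4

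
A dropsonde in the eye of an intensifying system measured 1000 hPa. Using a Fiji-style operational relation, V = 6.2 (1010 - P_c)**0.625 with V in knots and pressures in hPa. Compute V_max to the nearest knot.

26 kt

ΔP = 1010 − 1000 = 10 hPa.
10^0.625 ≈ 4.217.
V ≈ 6.2 × 4.217 ≈ 26.1 kt.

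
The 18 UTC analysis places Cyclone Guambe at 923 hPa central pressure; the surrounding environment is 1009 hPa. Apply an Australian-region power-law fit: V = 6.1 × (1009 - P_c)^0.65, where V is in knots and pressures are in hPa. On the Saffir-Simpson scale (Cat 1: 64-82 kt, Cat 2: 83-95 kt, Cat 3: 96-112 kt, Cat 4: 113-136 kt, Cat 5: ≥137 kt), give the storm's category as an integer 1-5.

ΔP = 1009 − 923 = 86 hPa.
V ≈ 6.1 × 86^0.65 = 6.1 × 18.09 ≈ 110 kt.
110 kt falls in the Category 3 band.

3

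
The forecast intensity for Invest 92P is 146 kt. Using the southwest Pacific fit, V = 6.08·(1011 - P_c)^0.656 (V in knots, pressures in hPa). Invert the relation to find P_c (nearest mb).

884 mb

ΔP = (V / 6.08)^(1/0.656) = (146/6.08)^1.524.
146/6.08 = 24.013; 24.013^1.524 ≈ 127.16 mb.
P_c = 1011 − 127.16 = 883.84 ≈ 884 mb.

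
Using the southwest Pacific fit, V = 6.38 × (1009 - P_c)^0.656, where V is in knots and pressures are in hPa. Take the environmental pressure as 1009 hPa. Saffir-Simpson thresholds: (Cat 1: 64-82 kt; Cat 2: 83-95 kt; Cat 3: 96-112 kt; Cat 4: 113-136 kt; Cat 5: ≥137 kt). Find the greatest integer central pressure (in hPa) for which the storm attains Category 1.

Category 1 begins at V = 64 kt.
Required ΔP = (64/6.38)^(1/0.656) = 10.031^1.524 ≈ 33.61 hPa.
P_c ≤ 1009 − 33.61 = 975.39, so the highest integer P_c is 975 hPa.

975 hPa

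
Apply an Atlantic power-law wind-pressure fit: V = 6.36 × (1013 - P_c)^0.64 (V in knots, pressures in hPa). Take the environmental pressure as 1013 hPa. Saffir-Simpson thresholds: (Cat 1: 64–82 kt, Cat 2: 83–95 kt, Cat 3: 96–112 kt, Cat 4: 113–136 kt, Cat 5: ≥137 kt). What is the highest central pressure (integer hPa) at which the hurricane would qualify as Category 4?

Category 4 begins at V = 113 kt.
Required ΔP = (113/6.36)^(1/0.64) = 17.767^1.562 ≈ 89.65 hPa.
P_c ≤ 1013 − 89.65 = 923.35, so the highest integer P_c is 923 hPa.

923 hPa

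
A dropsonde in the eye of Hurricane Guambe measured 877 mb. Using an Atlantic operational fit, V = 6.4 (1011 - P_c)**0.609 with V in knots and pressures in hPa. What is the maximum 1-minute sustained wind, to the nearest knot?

126 kt

ΔP = 1011 − 877 = 134 mb.
134^0.609 ≈ 19.743.
V ≈ 6.4 × 19.743 ≈ 126.4 kt.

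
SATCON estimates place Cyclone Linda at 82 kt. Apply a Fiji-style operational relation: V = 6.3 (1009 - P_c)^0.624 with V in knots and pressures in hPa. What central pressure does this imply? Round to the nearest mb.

948 mb

ΔP = (V / 6.3)^(1/0.624) = (82/6.3)^1.603.
82/6.3 = 13.016; 13.016^1.603 ≈ 61.10 mb.
P_c = 1009 − 61.10 = 947.90 ≈ 948 mb.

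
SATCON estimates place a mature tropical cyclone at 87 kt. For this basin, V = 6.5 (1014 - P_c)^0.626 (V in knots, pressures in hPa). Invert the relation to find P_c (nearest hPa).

ΔP = (V / 6.5)^(1/0.626) = (87/6.5)^1.597.
87/6.5 = 13.385; 13.385^1.597 ≈ 63.05 hPa.
P_c = 1014 − 63.05 = 950.95 ≈ 951 hPa.

951 hPa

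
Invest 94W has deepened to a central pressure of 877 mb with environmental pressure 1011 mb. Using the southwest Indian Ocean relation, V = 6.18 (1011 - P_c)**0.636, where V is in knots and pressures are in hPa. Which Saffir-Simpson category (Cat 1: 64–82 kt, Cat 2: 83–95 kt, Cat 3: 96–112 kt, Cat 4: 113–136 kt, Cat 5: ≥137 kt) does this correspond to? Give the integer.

ΔP = 1011 − 877 = 134 mb.
V ≈ 6.18 × 134^0.636 = 6.18 × 22.53 ≈ 139 kt.
139 kt falls in the Category 5 band.

5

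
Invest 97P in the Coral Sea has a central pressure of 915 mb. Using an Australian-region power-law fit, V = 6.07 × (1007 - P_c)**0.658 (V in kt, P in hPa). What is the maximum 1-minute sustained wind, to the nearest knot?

119 kt

ΔP = 1007 − 915 = 92 mb.
92^0.658 ≈ 19.596.
V ≈ 6.07 × 19.596 ≈ 118.9 kt.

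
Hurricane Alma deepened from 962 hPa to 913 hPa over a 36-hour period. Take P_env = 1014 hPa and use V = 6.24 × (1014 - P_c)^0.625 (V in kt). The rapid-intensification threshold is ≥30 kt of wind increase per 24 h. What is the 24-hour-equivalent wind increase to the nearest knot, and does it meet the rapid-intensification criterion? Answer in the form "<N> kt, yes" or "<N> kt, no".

V₁: ΔP = 52, V ≈ 6.24 × 52^0.625 ≈ 73.74 kt.
V₂: ΔP = 101, V ≈ 6.24 × 101^0.625 ≈ 111.66 kt.
ΔV over 36 h = 37.92 kt → 24 h equivalent = 37.92 × 24/36 ≈ 25.28 kt.
25 kt < 30 kt ⇒ not rapid intensification.

25 kt, no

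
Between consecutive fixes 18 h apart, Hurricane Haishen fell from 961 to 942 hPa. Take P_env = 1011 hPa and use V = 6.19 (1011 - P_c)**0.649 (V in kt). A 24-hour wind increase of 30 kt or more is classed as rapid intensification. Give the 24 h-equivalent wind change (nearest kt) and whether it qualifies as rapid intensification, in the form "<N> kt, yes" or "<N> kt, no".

V₁: ΔP = 50, V ≈ 6.19 × 50^0.649 ≈ 78.40 kt.
V₂: ΔP = 69, V ≈ 6.19 × 69^0.649 ≈ 96.63 kt.
ΔV over 18 h = 18.23 kt → 24 h equivalent = 18.23 × 24/18 ≈ 24.31 kt.
24 kt < 30 kt ⇒ not rapid intensification.

24 kt, no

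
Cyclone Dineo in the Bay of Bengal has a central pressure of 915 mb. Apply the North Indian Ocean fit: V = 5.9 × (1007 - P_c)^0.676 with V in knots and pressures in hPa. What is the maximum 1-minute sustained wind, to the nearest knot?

125 kt

ΔP = 1007 − 915 = 92 mb.
92^0.676 ≈ 21.258.
V ≈ 5.9 × 21.258 ≈ 125.4 kt.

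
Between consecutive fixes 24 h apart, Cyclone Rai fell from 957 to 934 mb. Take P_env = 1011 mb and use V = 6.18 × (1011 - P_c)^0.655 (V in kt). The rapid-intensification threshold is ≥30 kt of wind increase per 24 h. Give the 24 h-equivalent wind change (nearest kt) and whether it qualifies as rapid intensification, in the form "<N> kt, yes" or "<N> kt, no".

22 kt, no

V₁: ΔP = 54, V ≈ 6.18 × 54^0.655 ≈ 84.28 kt.
V₂: ΔP = 77, V ≈ 6.18 × 77^0.655 ≈ 106.33 kt.
ΔV over 24 h = 22.05 kt → 24 h equivalent = 22.05 × 24/24 ≈ 22.05 kt.
22 kt < 30 kt ⇒ not rapid intensification.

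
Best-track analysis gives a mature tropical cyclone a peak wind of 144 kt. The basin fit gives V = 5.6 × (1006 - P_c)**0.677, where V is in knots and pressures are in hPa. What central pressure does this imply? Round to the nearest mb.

ΔP = (V / 5.6)^(1/0.677) = (144/5.6)^1.477.
144/5.6 = 25.714; 25.714^1.477 ≈ 121.05 mb.
P_c = 1006 − 121.05 = 884.95 ≈ 885 mb.

885 mb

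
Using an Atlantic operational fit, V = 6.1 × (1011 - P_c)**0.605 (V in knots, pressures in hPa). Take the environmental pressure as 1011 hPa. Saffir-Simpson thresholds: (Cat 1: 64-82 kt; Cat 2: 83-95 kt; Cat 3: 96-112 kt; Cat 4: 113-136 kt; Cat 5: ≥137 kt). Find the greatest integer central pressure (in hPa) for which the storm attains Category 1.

Category 1 begins at V = 64 kt.
Required ΔP = (64/6.1)^(1/0.605) = 10.492^1.653 ≈ 48.68 hPa.
P_c ≤ 1011 − 48.68 = 962.32, so the highest integer P_c is 962 hPa.

962 hPa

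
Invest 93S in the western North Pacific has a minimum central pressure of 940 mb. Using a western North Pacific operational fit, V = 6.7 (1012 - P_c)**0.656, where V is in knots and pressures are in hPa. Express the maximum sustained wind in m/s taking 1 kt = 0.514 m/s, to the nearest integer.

ΔP = 1012 − 940 = 72 mb.
V ≈ 6.7 × 72^0.656 = 6.7 × 16.535 ≈ 110.786 kt.
110.786 × 0.514 ≈ 56.94 m/s → 57 m/s.

57 m/s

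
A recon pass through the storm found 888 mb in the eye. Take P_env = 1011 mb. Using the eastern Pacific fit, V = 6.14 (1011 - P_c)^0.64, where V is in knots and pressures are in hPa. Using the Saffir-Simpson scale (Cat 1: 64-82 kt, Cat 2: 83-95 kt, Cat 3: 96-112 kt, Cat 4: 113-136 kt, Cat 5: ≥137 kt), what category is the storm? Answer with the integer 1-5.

ΔP = 1011 − 888 = 123 mb.
V ≈ 6.14 × 123^0.64 = 6.14 × 21.75 ≈ 134 kt.
134 kt falls in the Category 4 band.

4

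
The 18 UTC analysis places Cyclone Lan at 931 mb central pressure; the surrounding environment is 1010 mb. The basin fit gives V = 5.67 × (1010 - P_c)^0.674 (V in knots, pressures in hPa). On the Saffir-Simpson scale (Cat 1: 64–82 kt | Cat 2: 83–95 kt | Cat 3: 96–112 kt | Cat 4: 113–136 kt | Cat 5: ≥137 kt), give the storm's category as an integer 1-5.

ΔP = 1010 − 931 = 79 mb.
V ≈ 5.67 × 79^0.674 = 5.67 × 19.01 ≈ 108 kt.
108 kt falls in the Category 3 band.

3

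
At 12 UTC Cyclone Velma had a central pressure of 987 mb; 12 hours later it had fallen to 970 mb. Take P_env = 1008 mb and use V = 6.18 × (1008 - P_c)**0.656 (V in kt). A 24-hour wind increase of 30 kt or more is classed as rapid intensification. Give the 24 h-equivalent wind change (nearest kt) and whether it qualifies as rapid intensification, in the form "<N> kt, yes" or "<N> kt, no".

43 kt, yes

V₁: ΔP = 21, V ≈ 6.18 × 21^0.656 ≈ 45.54 kt.
V₂: ΔP = 38, V ≈ 6.18 × 38^0.656 ≈ 67.19 kt.
ΔV over 12 h = 21.65 kt → 24 h equivalent = 21.65 × 24/12 ≈ 43.30 kt.
43 kt ≥ 30 kt ⇒ rapid intensification.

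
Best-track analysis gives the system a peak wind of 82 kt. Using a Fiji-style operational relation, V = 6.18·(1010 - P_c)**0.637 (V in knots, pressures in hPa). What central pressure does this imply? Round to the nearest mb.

ΔP = (V / 6.18)^(1/0.637) = (82/6.18)^1.570.
82/6.18 = 13.269; 13.269^1.570 ≈ 57.90 mb.
P_c = 1010 − 57.90 = 952.10 ≈ 952 mb.

952 mb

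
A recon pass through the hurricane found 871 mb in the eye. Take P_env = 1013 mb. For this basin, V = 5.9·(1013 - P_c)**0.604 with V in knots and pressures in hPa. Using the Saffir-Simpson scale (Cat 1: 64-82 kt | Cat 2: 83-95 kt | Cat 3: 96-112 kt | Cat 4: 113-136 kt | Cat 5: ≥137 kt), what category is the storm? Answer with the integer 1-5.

ΔP = 1013 − 871 = 142 mb.
V ≈ 5.9 × 142^0.604 = 5.9 × 19.95 ≈ 118 kt.
118 kt falls in the Category 4 band.

4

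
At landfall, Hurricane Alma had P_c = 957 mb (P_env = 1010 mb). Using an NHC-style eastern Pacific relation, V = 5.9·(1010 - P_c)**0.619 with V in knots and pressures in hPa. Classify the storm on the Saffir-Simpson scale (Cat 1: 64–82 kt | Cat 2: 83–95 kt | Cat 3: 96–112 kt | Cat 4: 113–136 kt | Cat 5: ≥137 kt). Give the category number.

ΔP = 1010 − 957 = 53 mb.
V ≈ 5.9 × 53^0.619 = 5.9 × 11.68 ≈ 69 kt.
69 kt falls in the Category 1 band.

1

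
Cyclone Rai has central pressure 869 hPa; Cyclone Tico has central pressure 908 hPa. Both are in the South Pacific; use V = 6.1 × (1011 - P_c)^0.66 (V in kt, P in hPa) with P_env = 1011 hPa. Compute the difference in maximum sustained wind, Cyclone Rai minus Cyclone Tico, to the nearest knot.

31 kt

Cyclone Rai: ΔP = 142; V ≈ 6.1 × 142^0.66 ≈ 160.63 kt.
Cyclone Tico: ΔP = 103; V ≈ 6.1 × 103^0.66 ≈ 129.96 kt.
Difference ≈ 160.63 − 129.96 = 30.67 → 31 kt.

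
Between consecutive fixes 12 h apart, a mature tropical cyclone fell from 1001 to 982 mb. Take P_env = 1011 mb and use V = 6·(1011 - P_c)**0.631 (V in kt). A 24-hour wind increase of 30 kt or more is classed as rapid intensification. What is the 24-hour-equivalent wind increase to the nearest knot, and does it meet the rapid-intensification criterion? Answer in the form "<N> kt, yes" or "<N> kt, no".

V₁: ΔP = 10, V ≈ 6 × 10^0.631 ≈ 25.65 kt.
V₂: ΔP = 29, V ≈ 6 × 29^0.631 ≈ 50.23 kt.
ΔV over 12 h = 24.58 kt → 24 h equivalent = 24.58 × 24/12 ≈ 49.16 kt.
49 kt ≥ 30 kt ⇒ rapid intensification.

49 kt, yes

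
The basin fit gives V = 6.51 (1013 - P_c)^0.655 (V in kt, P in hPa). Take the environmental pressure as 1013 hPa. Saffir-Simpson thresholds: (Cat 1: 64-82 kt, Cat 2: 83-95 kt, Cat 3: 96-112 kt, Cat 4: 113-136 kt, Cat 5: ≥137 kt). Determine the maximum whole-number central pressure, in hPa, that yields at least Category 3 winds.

Category 3 begins at V = 96 kt.
Required ΔP = (96/6.51)^(1/0.655) = 14.747^1.527 ≈ 60.85 hPa.
P_c ≤ 1013 − 60.85 = 952.15, so the highest integer P_c is 952 hPa.

952 hPa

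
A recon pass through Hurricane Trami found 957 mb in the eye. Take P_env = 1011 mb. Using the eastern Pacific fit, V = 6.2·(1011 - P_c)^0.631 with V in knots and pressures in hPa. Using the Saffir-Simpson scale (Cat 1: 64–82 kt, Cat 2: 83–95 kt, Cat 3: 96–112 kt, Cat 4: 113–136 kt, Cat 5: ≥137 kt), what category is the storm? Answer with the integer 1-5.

ΔP = 1011 − 957 = 54 mb.
V ≈ 6.2 × 54^0.631 = 6.2 × 12.39 ≈ 77 kt.
77 kt falls in the Category 1 band.

1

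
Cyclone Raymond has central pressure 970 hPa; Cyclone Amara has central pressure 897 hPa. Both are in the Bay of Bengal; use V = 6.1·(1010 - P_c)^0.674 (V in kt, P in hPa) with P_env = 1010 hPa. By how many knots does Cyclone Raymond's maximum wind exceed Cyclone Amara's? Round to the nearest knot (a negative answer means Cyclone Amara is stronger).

-74 kt

Cyclone Raymond: ΔP = 40; V ≈ 6.1 × 40^0.674 ≈ 73.30 kt.
Cyclone Amara: ΔP = 113; V ≈ 6.1 × 113^0.674 ≈ 147.61 kt.
Difference ≈ 73.30 − 147.61 = -74.31 → -74 kt.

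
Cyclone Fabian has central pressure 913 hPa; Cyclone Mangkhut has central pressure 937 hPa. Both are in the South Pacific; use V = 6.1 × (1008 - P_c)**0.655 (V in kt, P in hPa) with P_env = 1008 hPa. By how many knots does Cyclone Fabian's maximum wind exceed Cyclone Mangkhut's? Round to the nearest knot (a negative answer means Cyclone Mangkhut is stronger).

Cyclone Fabian: ΔP = 95; V ≈ 6.1 × 95^0.655 ≈ 120.43 kt.
Cyclone Mangkhut: ΔP = 71; V ≈ 6.1 × 71^0.655 ≈ 99.52 kt.
Difference ≈ 120.43 − 99.52 = 20.91 → 21 kt.

21 kt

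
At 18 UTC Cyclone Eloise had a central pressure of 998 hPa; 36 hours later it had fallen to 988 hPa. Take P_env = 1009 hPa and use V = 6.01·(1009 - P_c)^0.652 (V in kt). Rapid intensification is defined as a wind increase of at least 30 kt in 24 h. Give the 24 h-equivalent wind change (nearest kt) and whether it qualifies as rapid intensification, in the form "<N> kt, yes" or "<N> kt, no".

V₁: ΔP = 11, V ≈ 6.01 × 11^0.652 ≈ 28.70 kt.
V₂: ΔP = 21, V ≈ 6.01 × 21^0.652 ≈ 43.75 kt.
ΔV over 36 h = 15.05 kt → 24 h equivalent = 15.05 × 24/36 ≈ 10.03 kt.
10 kt < 30 kt ⇒ not rapid intensification.

10 kt, no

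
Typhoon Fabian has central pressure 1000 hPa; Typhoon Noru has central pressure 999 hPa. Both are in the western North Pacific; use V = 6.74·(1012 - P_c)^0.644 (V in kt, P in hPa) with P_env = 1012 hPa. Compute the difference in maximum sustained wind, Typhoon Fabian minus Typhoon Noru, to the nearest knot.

Typhoon Fabian: ΔP = 12; V ≈ 6.74 × 12^0.644 ≈ 33.39 kt.
Typhoon Noru: ΔP = 13; V ≈ 6.74 × 13^0.644 ≈ 35.16 kt.
Difference ≈ 33.39 − 35.16 = -1.77 → -2 kt.

-2 kt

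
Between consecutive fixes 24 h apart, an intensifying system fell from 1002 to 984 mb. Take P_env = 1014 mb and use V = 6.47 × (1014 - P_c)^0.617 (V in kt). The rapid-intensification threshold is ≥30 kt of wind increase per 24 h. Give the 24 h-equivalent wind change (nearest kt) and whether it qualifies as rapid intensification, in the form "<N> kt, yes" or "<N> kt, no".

V₁: ΔP = 12, V ≈ 6.47 × 12^0.617 ≈ 29.97 kt.
V₂: ΔP = 30, V ≈ 6.47 × 30^0.617 ≈ 52.76 kt.
ΔV over 24 h = 22.79 kt → 24 h equivalent = 22.79 × 24/24 ≈ 22.79 kt.
23 kt < 30 kt ⇒ not rapid intensification.

23 kt, no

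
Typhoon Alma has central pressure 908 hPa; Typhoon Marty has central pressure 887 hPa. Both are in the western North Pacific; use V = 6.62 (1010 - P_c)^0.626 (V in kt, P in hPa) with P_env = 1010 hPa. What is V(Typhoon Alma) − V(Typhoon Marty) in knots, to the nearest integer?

-15 kt

Typhoon Alma: ΔP = 102; V ≈ 6.62 × 102^0.626 ≈ 119.74 kt.
Typhoon Marty: ΔP = 123; V ≈ 6.62 × 123^0.626 ≈ 134.63 kt.
Difference ≈ 119.74 − 134.63 = -14.89 → -15 kt.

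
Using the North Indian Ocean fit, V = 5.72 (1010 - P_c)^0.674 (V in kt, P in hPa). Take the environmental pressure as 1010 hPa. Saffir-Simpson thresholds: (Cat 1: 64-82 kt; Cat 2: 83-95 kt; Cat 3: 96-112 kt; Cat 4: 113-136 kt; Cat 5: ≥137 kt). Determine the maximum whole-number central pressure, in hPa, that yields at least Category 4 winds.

926 hPa

Category 4 begins at V = 113 kt.
Required ΔP = (113/5.72)^(1/0.674) = 19.755^1.484 ≈ 83.63 hPa.
P_c ≤ 1010 − 83.63 = 926.37, so the highest integer P_c is 926 hPa.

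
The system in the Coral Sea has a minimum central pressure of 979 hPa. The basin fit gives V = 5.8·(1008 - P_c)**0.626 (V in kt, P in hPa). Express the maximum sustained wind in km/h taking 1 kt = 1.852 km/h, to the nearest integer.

ΔP = 1008 − 979 = 29 hPa.
V ≈ 5.8 × 29^0.626 = 5.8 × 8.231 ≈ 47.741 kt.
47.741 × 1.852 ≈ 88.42 km/h → 88 km/h.

88 km/h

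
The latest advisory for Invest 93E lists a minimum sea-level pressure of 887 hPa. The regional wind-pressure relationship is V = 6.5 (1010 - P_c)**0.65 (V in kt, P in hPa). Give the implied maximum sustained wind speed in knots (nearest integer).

ΔP = 1010 − 887 = 123 hPa.
123^0.65 ≈ 22.826.
V ≈ 6.5 × 22.826 ≈ 148.4 kt.

148 kt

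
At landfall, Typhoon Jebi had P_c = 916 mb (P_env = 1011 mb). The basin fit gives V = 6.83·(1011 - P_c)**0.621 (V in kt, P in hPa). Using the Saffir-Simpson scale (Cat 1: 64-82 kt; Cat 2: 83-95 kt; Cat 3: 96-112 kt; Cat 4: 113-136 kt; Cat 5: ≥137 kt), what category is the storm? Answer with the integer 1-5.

4

ΔP = 1011 − 916 = 95 mb.
V ≈ 6.83 × 95^0.621 = 6.83 × 16.91 ≈ 116 kt.
116 kt falls in the Category 4 band.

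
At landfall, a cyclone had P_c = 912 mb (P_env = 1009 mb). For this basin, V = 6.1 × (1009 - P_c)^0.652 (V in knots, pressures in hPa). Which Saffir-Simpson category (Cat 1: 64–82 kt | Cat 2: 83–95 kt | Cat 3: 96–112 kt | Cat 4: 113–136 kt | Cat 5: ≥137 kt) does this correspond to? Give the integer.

4

ΔP = 1009 − 912 = 97 mb.
V ≈ 6.1 × 97^0.652 = 6.1 × 19.74 ≈ 120 kt.
120 kt falls in the Category 4 band.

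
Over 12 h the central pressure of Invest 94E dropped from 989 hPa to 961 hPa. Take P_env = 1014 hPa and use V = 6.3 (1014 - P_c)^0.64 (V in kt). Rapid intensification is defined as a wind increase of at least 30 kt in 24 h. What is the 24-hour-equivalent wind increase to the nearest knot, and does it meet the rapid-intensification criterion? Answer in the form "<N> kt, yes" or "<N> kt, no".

61 kt, yes

V₁: ΔP = 25, V ≈ 6.3 × 25^0.64 ≈ 49.43 kt.
V₂: ΔP = 53, V ≈ 6.3 × 53^0.64 ≈ 79.96 kt.
ΔV over 12 h = 30.53 kt → 24 h equivalent = 30.53 × 24/12 ≈ 61.06 kt.
61 kt ≥ 30 kt ⇒ rapid intensification.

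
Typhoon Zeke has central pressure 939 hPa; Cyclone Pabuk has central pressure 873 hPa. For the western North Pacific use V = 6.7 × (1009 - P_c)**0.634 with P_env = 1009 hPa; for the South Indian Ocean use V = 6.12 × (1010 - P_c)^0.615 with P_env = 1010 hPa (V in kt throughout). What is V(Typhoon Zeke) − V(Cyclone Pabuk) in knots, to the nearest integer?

Typhoon Zeke: ΔP = 70; V ≈ 6.7 × 70^0.634 ≈ 99.05 kt.
Cyclone Pabuk: ΔP = 137; V ≈ 6.12 × 137^0.615 ≈ 126.13 kt.
Difference ≈ 99.05 − 126.13 = -27.08 → -27 kt.

-27 kt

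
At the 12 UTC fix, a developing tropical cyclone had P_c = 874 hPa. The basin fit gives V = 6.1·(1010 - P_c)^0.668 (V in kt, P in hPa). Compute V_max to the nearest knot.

162 kt

ΔP = 1010 − 874 = 136 hPa.
136^0.668 ≈ 26.620.
V ≈ 6.1 × 26.620 ≈ 162.4 kt.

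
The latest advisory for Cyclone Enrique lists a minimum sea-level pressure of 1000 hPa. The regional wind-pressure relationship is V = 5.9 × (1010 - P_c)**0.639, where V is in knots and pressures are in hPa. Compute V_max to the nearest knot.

ΔP = 1010 − 1000 = 10 hPa.
10^0.639 ≈ 4.355.
V ≈ 5.9 × 4.355 ≈ 25.7 kt.

26 kt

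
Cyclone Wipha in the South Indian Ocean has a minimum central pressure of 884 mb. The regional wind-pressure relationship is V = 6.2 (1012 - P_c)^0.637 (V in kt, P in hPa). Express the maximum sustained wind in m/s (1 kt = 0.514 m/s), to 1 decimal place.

ΔP = 1012 − 884 = 128 mb.
V ≈ 6.2 × 128^0.637 = 6.2 × 21.993 ≈ 136.359 kt.
136.359 × 0.514 ≈ 70.09 m/s → 70.1 m/s.

70.1 m/s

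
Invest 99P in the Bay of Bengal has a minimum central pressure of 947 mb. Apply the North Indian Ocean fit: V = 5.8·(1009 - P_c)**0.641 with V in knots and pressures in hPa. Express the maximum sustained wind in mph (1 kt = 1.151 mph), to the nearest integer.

94 mph

ΔP = 1009 − 947 = 62 mb.
V ≈ 5.8 × 62^0.641 = 5.8 × 14.090 ≈ 81.724 kt.
81.724 × 1.151 ≈ 94.06 mph → 94 mph.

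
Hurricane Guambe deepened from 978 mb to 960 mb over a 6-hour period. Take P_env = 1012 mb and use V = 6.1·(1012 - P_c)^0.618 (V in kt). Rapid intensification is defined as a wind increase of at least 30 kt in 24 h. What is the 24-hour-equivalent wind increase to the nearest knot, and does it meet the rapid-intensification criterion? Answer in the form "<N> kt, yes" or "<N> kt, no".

V₁: ΔP = 34, V ≈ 6.1 × 34^0.618 ≈ 53.92 kt.
V₂: ΔP = 52, V ≈ 6.1 × 52^0.618 ≈ 70.12 kt.
ΔV over 6 h = 16.20 kt → 24 h equivalent = 16.20 × 24/6 ≈ 64.80 kt.
65 kt ≥ 30 kt ⇒ rapid intensification.

65 kt, yes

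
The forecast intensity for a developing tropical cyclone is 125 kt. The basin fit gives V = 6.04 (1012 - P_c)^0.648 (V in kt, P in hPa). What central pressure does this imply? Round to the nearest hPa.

905 hPa

ΔP = (V / 6.04)^(1/0.648) = (125/6.04)^1.543.
125/6.04 = 20.695; 20.695^1.543 ≈ 107.32 hPa.
P_c = 1012 − 107.32 = 904.68 ≈ 905 hPa.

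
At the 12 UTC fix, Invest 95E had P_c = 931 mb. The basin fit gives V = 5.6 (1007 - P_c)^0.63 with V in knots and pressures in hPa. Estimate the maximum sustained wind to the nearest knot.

ΔP = 1007 − 931 = 76 mb.
76^0.63 ≈ 15.308.
V ≈ 5.6 × 15.308 ≈ 85.7 kt.

86 kt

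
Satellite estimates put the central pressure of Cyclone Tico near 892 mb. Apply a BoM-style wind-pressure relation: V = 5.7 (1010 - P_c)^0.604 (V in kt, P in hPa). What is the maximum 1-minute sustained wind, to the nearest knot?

ΔP = 1010 − 892 = 118 mb.
118^0.604 ≈ 17.841.
V ≈ 5.7 × 17.841 ≈ 101.7 kt.

102 kt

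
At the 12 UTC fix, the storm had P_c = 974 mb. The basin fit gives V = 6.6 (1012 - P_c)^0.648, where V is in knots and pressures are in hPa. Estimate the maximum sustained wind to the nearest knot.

70 kt

ΔP = 1012 − 974 = 38 mb.
38^0.648 ≈ 10.561.
V ≈ 6.6 × 10.561 ≈ 69.7 kt.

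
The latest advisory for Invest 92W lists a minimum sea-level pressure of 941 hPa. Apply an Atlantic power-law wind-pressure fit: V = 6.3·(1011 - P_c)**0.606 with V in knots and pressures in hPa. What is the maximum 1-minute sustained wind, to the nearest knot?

ΔP = 1011 − 941 = 70 hPa.
70^0.606 ≈ 13.126.
V ≈ 6.3 × 13.126 ≈ 82.7 kt.

83 kt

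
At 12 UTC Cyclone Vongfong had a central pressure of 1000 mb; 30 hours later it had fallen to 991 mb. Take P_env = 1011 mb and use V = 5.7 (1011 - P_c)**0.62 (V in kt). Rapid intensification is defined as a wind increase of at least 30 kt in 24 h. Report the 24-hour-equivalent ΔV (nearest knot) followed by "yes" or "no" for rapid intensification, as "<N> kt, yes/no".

V₁: ΔP = 11, V ≈ 5.7 × 11^0.62 ≈ 25.21 kt.
V₂: ΔP = 20, V ≈ 5.7 × 20^0.62 ≈ 36.52 kt.
ΔV over 30 h = 11.31 kt → 24 h equivalent = 11.31 × 24/30 ≈ 9.05 kt.
9 kt < 30 kt ⇒ not rapid intensification.

9 kt, no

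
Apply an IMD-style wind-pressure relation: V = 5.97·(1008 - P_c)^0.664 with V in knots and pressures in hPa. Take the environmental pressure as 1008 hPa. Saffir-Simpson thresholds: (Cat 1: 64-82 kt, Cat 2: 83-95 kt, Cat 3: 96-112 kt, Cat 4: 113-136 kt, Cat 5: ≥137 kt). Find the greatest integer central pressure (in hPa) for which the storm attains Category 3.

942 hPa

Category 3 begins at V = 96 kt.
Required ΔP = (96/5.97)^(1/0.664) = 16.080^1.506 ≈ 65.57 hPa.
P_c ≤ 1008 − 65.57 = 942.43, so the highest integer P_c is 942 hPa.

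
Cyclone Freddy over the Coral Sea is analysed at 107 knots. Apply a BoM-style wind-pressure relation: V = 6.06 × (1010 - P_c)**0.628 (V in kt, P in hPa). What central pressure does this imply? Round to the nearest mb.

913 mb

ΔP = (V / 6.06)^(1/0.628) = (107/6.06)^1.592.
107/6.06 = 17.657; 17.657^1.592 ≈ 96.72 mb.
P_c = 1010 − 96.72 = 913.28 ≈ 913 mb.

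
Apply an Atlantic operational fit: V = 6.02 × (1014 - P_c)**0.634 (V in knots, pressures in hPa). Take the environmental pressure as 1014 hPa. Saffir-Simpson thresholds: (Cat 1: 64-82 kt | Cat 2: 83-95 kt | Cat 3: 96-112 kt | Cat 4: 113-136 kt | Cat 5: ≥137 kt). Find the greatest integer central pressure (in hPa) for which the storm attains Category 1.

Category 1 begins at V = 64 kt.
Required ΔP = (64/6.02)^(1/0.634) = 10.631^1.577 ≈ 41.61 hPa.
P_c ≤ 1014 − 41.61 = 972.39, so the highest integer P_c is 972 hPa.

972 hPa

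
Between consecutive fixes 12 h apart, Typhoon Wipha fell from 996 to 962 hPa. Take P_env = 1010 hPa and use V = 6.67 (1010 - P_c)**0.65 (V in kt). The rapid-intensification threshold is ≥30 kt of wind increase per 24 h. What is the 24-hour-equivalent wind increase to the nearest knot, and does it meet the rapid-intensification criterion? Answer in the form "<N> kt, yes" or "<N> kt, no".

V₁: ΔP = 14, V ≈ 6.67 × 14^0.65 ≈ 37.08 kt.
V₂: ΔP = 48, V ≈ 6.67 × 48^0.65 ≈ 82.59 kt.
ΔV over 12 h = 45.51 kt → 24 h equivalent = 45.51 × 24/12 ≈ 91.02 kt.
91 kt ≥ 30 kt ⇒ rapid intensification.

91 kt, yes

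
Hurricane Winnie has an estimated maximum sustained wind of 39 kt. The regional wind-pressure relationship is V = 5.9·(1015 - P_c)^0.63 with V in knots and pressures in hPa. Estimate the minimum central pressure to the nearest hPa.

ΔP = (V / 5.9)^(1/0.63) = (39/5.9)^1.587.
39/5.9 = 6.610; 6.610^1.587 ≈ 20.04 hPa.
P_c = 1015 − 20.04 = 994.96 ≈ 995 hPa.

995 hPa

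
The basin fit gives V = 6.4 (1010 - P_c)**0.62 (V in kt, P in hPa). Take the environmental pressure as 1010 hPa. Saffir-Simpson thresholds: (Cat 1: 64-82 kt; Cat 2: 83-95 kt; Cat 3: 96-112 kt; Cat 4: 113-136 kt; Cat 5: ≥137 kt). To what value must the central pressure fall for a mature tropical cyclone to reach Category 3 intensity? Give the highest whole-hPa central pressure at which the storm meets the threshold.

Category 3 begins at V = 96 kt.
Required ΔP = (96/6.4)^(1/0.62) = 15.000^1.613 ≈ 78.87 hPa.
P_c ≤ 1010 − 78.87 = 931.13, so the highest integer P_c is 931 hPa.

931 hPa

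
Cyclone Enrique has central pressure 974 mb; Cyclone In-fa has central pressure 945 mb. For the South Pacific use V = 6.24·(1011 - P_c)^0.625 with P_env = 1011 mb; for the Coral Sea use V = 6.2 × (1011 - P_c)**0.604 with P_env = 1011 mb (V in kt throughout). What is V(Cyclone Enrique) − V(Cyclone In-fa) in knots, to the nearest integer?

Cyclone Enrique: ΔP = 37; V ≈ 6.24 × 37^0.625 ≈ 59.61 kt.
Cyclone In-fa: ΔP = 66; V ≈ 6.2 × 66^0.604 ≈ 77.87 kt.
Difference ≈ 59.61 − 77.87 = -18.26 → -18 kt.

-18 kt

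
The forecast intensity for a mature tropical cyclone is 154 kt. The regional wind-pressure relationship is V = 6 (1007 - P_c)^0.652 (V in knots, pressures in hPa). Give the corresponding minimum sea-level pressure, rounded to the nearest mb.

ΔP = (V / 6)^(1/0.652) = (154/6)^1.534.
154/6 = 25.667; 25.667^1.534 ≈ 145.08 mb.
P_c = 1007 − 145.08 = 861.92 ≈ 862 mb.

862 mb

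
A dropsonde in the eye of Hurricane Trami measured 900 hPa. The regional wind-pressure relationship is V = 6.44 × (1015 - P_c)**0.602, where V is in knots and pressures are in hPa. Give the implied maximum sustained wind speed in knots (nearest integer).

ΔP = 1015 − 900 = 115 hPa.
115^0.602 ≈ 17.400.
V ≈ 6.44 × 17.400 ≈ 112.1 kt.

112 kt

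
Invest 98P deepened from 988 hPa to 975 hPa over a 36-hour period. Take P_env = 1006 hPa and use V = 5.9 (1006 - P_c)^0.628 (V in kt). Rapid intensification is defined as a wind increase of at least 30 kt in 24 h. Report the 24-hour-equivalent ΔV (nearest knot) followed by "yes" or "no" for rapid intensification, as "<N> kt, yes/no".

V₁: ΔP = 18, V ≈ 5.9 × 18^0.628 ≈ 36.24 kt.
V₂: ΔP = 31, V ≈ 5.9 × 31^0.628 ≈ 50.98 kt.
ΔV over 36 h = 14.74 kt → 24 h equivalent = 14.74 × 24/36 ≈ 9.83 kt.
10 kt < 30 kt ⇒ not rapid intensification.

10 kt, no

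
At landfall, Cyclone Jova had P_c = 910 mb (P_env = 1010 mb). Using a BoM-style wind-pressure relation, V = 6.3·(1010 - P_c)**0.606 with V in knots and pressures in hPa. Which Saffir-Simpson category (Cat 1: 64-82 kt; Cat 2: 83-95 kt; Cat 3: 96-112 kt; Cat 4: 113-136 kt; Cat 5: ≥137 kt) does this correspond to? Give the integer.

ΔP = 1010 − 910 = 100 mb.
V ≈ 6.3 × 100^0.606 = 6.3 × 16.29 ≈ 103 kt.
103 kt falls in the Category 3 band.

3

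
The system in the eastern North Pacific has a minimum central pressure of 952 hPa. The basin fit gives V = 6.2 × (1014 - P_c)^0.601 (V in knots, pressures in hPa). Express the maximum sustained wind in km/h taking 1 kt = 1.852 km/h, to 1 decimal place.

137.2 km/h

ΔP = 1014 − 952 = 62 hPa.
V ≈ 6.2 × 62^0.601 = 6.2 × 11.946 ≈ 74.066 kt.
74.066 × 1.852 ≈ 137.17 km/h → 137.2 km/h.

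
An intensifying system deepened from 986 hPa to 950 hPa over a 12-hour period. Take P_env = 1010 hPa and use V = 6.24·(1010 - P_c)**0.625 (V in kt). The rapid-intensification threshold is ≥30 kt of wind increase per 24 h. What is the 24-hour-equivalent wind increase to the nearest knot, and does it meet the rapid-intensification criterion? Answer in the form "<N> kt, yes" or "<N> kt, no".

70 kt, yes

V₁: ΔP = 24, V ≈ 6.24 × 24^0.625 ≈ 45.48 kt.
V₂: ΔP = 60, V ≈ 6.24 × 60^0.625 ≈ 80.64 kt.
ΔV over 12 h = 35.16 kt → 24 h equivalent = 35.16 × 24/12 ≈ 70.32 kt.
70 kt ≥ 30 kt ⇒ rapid intensification.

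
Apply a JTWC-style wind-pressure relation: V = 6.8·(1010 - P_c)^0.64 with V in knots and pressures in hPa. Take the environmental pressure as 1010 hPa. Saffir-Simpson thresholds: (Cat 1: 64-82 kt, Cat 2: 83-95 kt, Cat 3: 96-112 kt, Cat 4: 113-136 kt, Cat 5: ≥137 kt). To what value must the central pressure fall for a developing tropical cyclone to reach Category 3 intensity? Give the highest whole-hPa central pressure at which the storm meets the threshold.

Category 3 begins at V = 96 kt.
Required ΔP = (96/6.8)^(1/0.64) = 14.118^1.562 ≈ 62.59 hPa.
P_c ≤ 1010 − 62.59 = 947.41, so the highest integer P_c is 947 hPa.

947 hPa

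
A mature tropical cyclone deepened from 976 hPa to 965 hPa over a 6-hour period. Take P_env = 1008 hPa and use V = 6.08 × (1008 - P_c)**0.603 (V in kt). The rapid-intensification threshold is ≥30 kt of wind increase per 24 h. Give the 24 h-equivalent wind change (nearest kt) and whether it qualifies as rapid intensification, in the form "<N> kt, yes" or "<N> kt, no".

38 kt, yes

V₁: ΔP = 32, V ≈ 6.08 × 32^0.603 ≈ 49.15 kt.
V₂: ΔP = 43, V ≈ 6.08 × 43^0.603 ≈ 58.73 kt.
ΔV over 6 h = 9.58 kt → 24 h equivalent = 9.58 × 24/6 ≈ 38.32 kt.
38 kt ≥ 30 kt ⇒ rapid intensification.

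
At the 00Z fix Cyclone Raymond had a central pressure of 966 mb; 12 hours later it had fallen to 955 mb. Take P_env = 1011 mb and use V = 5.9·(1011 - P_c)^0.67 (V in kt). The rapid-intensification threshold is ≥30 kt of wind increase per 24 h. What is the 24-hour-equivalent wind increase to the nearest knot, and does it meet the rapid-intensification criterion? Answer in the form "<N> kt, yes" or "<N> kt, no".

24 kt, no

V₁: ΔP = 45, V ≈ 5.9 × 45^0.67 ≈ 75.60 kt.
V₂: ΔP = 56, V ≈ 5.9 × 56^0.67 ≈ 87.53 kt.
ΔV over 12 h = 11.93 kt → 24 h equivalent = 11.93 × 24/12 ≈ 23.86 kt.
24 kt < 30 kt ⇒ not rapid intensification.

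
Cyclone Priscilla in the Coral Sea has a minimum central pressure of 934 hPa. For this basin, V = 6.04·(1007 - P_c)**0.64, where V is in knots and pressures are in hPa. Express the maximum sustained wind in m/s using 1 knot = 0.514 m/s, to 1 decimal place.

ΔP = 1007 − 934 = 73 hPa.
V ≈ 6.04 × 73^0.64 = 6.04 × 15.579 ≈ 94.094 kt.
94.094 × 0.514 ≈ 48.36 m/s → 48.4 m/s.

48.4 m/s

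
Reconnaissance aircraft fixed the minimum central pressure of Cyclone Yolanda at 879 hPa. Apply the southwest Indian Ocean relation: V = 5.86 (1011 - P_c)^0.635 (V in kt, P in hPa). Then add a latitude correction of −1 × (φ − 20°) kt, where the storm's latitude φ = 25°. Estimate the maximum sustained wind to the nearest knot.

ΔP = 1011 − 879 = 132 hPa.
132^0.635 ≈ 22.211.
V ≈ 5.86 × 22.211 ≈ 130.2 kt.
Latitude correction: −1 × (25 − 20) = -5 kt.
Corrected V ≈ 125.2 kt → 125 kt.

125 kt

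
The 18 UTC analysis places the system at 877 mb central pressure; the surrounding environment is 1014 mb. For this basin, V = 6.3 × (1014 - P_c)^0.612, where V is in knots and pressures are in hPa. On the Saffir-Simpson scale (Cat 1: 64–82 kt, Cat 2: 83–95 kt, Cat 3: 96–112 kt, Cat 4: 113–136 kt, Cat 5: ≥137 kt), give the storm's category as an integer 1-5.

ΔP = 1014 − 877 = 137 mb.
V ≈ 6.3 × 137^0.612 = 6.3 × 20.31 ≈ 128 kt.
128 kt falls in the Category 4 band.

4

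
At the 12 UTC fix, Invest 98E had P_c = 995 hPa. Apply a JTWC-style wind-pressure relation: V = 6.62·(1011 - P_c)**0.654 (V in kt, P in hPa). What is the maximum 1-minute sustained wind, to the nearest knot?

ΔP = 1011 − 995 = 16 hPa.
16^0.654 ≈ 6.130.
V ≈ 6.62 × 6.130 ≈ 40.6 kt.

41 kt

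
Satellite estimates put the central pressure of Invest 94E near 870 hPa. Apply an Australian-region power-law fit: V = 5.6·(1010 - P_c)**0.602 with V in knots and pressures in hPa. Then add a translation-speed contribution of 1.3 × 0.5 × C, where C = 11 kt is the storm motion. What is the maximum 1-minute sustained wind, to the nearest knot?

ΔP = 1010 − 870 = 140 hPa.
140^0.602 ≈ 19.587.
V ≈ 5.6 × 19.587 ≈ 109.7 kt.
Translation term: 1.3 × 0.5 × 11 = 7.15 kt.
Corrected V ≈ 116.85 kt → 117 kt.

117 kt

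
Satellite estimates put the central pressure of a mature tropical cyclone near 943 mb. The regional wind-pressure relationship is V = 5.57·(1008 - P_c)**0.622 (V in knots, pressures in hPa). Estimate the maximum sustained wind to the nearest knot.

ΔP = 1008 − 943 = 65 mb.
65^0.622 ≈ 13.416.
V ≈ 5.57 × 13.416 ≈ 74.7 kt.

75 kt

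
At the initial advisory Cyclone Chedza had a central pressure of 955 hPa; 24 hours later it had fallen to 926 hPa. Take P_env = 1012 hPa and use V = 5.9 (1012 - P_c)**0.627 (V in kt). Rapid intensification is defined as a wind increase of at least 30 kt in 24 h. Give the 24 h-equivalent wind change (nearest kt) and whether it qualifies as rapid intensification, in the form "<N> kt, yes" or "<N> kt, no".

V₁: ΔP = 57, V ≈ 5.9 × 57^0.627 ≈ 74.44 kt.
V₂: ΔP = 86, V ≈ 5.9 × 86^0.627 ≈ 96.33 kt.
ΔV over 24 h = 21.89 kt → 24 h equivalent = 21.89 × 24/24 ≈ 21.89 kt.
22 kt < 30 kt ⇒ not rapid intensification.

22 kt, no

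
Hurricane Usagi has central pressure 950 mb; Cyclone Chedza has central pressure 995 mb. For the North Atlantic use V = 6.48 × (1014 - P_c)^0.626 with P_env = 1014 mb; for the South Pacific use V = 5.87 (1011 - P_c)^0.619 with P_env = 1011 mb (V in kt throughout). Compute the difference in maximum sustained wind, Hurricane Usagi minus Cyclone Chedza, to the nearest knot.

55 kt

Hurricane Usagi: ΔP = 64; V ≈ 6.48 × 64^0.626 ≈ 87.55 kt.
Cyclone Chedza: ΔP = 16; V ≈ 5.87 × 16^0.619 ≈ 32.66 kt.
Difference ≈ 87.55 − 32.66 = 54.89 → 55 kt.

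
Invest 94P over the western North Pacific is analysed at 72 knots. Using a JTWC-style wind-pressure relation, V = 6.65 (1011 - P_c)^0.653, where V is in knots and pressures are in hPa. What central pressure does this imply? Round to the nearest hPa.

ΔP = (V / 6.65)^(1/0.653) = (72/6.65)^1.531.
72/6.65 = 10.827; 10.827^1.531 ≈ 38.39 hPa.
P_c = 1011 − 38.39 = 972.61 ≈ 973 hPa.

973 hPa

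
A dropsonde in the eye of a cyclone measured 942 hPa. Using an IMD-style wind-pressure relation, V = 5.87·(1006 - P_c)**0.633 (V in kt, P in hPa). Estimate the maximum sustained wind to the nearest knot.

ΔP = 1006 − 942 = 64 hPa.
64^0.633 ≈ 13.910.
V ≈ 5.87 × 13.910 ≈ 81.6 kt.

82 kt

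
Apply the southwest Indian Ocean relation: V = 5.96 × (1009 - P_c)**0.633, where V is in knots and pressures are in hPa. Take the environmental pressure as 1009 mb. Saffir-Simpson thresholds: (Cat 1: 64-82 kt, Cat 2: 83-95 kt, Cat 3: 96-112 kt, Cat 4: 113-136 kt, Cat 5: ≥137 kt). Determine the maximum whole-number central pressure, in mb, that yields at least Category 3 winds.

928 mb

Category 3 begins at V = 96 kt.
Required ΔP = (96/5.96)^(1/0.633) = 16.107^1.580 ≈ 80.69 mb.
P_c ≤ 1009 − 80.69 = 928.31, so the highest integer P_c is 928 mb.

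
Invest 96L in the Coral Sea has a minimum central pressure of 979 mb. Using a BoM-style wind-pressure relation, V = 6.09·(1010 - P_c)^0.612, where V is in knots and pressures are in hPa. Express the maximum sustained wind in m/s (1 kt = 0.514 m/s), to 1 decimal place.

25.6 m/s

ΔP = 1010 − 979 = 31 mb.
V ≈ 6.09 × 31^0.612 = 6.09 × 8.179 ≈ 49.812 kt.
49.812 × 0.514 ≈ 25.60 m/s → 25.6 m/s.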